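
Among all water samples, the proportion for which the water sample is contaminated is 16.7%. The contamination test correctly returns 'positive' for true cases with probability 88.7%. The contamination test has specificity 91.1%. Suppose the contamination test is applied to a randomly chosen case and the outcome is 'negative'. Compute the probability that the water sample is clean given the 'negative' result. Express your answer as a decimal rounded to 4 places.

Let H be the event that the water sample is contaminated. P(H) = 0.167, so P(¬H) = 0.833. With E the 'negative' result, P(E|H) = 0.113 and P(E|¬H) = 0.911.
P(E) = 0.113·0.167 + 0.911·0.833 = 0.018871 + 0.75886 = 0.77773.
By Bayes' theorem, P(H|E) = 0.018871 / 0.77773 = 0.0243. Hence P(¬H|E) = 1 − 0.0243 = 0.9757.

P(¬H | E) ≈ 0.9757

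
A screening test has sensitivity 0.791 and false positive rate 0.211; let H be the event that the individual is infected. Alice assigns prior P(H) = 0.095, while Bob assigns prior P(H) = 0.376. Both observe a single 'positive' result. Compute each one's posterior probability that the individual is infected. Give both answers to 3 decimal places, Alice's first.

The likelihood ratio for a 'positive' result is 0.791/0.211 = 3.7488.
Alice: prior odds 0.095/0.905 = 0.10497; posterior odds 0.39352; posterior probability 0.282.
Bob: prior odds 0.376/0.624 = 0.60256; posterior odds 2.2589; posterior probability 0.693.

Alice: 0.282; Bob: 0.693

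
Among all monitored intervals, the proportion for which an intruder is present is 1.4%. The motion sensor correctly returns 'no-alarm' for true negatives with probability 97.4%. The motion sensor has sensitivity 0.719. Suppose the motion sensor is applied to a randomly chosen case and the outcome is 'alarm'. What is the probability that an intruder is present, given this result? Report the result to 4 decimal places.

Let H be the event that an intruder is present. P(H) = 0.014, so P(¬H) = 0.986. With E the 'alarm' result, P(E|H) = 0.719 and P(E|¬H) = 0.026.
P(E) = 0.719·0.014 + 0.026·0.986 = 0.010066 + 0.025636 = 0.035702.
By Bayes' theorem, P(H|E) = 0.010066 / 0.035702 = 0.2819.

P(H | E) ≈ 0.2819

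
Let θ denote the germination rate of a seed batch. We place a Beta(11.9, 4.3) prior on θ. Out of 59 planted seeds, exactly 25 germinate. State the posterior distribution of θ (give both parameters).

Posterior: Beta(36.9, 38.3)

The binomial likelihood is conjugate to the Beta prior: with 25 successes and 34 failures, the posterior is Beta(11.9+25, 4.3+34) = Beta(36.9, 38.3).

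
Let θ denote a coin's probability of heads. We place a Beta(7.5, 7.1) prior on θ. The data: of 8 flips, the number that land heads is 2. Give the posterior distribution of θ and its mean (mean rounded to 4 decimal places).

Observing 2 successes and 6 failures updates Beta(7.5, 7.1) by adding the success and failure counts to the two shape parameters: α = 7.5+2 = 9.5, β = 7.1+6 = 13.1.
Posterior mean = α/(α+β) = 9.5/22.6 = 0.4204.

Posterior: Beta(9.5, 13.1); mean ≈ 0.4204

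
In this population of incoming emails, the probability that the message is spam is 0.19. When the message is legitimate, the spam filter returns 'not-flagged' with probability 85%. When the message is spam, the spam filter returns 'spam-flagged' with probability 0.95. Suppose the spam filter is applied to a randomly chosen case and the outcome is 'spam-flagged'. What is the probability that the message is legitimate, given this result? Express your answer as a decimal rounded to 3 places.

P(¬H | E) ≈ 0.402

Write H for 'the message is spam'. Prior odds H:¬H = 0.19/0.81 = 0.23457. For the 'spam-flagged' outcome, the likelihood ratio is 0.95/0.15 = 6.3333.
Posterior odds = 0.23457 × 6.3333 = 1.4856, so P(H|E) = 1.4856/(1+1.4856) = 0.598. Then P(¬H|E) = 1 − 0.598 = 0.402.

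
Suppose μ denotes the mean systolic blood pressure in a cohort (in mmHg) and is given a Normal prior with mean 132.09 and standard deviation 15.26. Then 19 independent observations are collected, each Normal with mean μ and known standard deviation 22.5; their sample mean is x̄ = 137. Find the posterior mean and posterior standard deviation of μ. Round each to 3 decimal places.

Prior precision 1/τ₀² = 1/15.26² = 0.00429429; data precision n/σ² = 19/22.5² = 0.0375309.
Posterior precision = 0.00429429 + 0.0375309 = 0.0418251, giving posterior SD = 1/√0.0418251 = 4.890.
Posterior mean = (0.00429429·132.09 + 0.0375309·137) / 0.0418251 = 136.496.

Posterior mean ≈ 136.496; posterior SD ≈ 4.890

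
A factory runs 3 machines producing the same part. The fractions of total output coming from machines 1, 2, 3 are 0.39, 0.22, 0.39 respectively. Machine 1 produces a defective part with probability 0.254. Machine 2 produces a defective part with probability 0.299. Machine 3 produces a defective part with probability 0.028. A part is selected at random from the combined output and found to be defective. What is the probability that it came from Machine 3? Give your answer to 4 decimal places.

P(defective|M1) = 0.254; P(defective|M2) = 0.299; P(defective|M3) = 0.028.
Prior × likelihood for each source: 0.39·0.254=0.09906, 0.22·0.299=0.06578, 0.39·0.028=0.01092. Summing gives P(defective) = 0.17576.
P(Machine 3 | defective) = 0.01092 / 0.17576 = 0.0621.

Posterior probability ≈ 0.0621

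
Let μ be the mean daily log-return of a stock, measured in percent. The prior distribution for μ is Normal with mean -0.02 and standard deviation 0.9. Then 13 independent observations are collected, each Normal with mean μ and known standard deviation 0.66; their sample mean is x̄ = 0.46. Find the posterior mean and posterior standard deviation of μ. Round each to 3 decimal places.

Posterior mean ≈ 0.441; posterior SD ≈ 0.179

Prior precision 1/τ₀² = 1/0.9² = 1.23457; data precision n/σ² = 13/0.66² = 29.8439.
Posterior precision = 1.23457 + 29.8439 = 31.0785, giving posterior SD = 1/√31.0785 = 0.179.
Posterior mean = (1.23457·-0.02 + 29.8439·0.46) / 31.0785 = 0.441.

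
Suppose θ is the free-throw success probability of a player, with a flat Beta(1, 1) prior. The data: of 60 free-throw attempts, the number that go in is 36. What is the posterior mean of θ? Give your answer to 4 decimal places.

Posterior mean ≈ 0.5968

The binomial likelihood is conjugate to the Beta prior: with 36 successes and 24 failures, the posterior is Beta(1+36, 1+24) = Beta(37, 25).
E[θ | data] = 37/(37+25) = 0.5968.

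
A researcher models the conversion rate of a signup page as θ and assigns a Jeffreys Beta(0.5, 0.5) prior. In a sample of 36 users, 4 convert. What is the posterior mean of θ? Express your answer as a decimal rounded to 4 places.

Posterior mean ≈ 0.1216

The binomial likelihood is conjugate to the Beta prior: with 4 successes and 32 failures, the posterior is Beta(0.5+4, 0.5+32) = Beta(4.5, 32.5).
E[θ | data] = 4.5/(4.5+32.5) = 0.1216.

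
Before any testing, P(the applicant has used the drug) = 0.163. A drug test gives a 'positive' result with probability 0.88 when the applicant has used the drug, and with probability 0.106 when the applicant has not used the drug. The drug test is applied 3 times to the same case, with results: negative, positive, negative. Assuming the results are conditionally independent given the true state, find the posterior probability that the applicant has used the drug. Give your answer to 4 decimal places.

Posterior P(H) ≈ 0.0283

With H the event that the applicant has used the drug, the joint likelihood of the observed sequence is P(data|H) = 0.12·0.88·0.12 = 0.012672 and P(data|¬H) = 0.894·0.106·0.894 = 0.084719.
Bayes: P(H|data) = 0.163·0.012672 / (0.163·0.012672 + 0.837·0.084719) = 0.0020655/0.072975 = 0.0283.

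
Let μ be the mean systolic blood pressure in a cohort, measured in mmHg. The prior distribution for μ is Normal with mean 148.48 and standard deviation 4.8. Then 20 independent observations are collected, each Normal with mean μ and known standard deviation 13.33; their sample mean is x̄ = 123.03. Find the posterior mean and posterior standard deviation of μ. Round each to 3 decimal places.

Posterior mean ≈ 130.113; posterior SD ≈ 2.532

With known σ, the Normal prior is conjugate. Weight on the data is w = (n/σ²)/(n/σ² + 1/τ₀²) = 0.112556/(0.112556+0.0434028) = 0.72170.
Posterior mean = w·x̄ + (1−w)·μ₀ = 0.72170·123.03 + 0.27830·148.48 = 130.113. Posterior variance = 1/(0.112556+0.0434028) = 6.41194, so SD = 2.532.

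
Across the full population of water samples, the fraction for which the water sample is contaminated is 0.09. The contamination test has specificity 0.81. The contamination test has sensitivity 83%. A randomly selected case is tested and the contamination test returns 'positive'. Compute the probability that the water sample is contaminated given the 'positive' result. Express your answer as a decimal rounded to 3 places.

Write H for 'the water sample is contaminated'. Prior odds H:¬H = 0.09/0.91 = 0.098901. For the 'positive' outcome, the likelihood ratio is 0.83/0.19 = 4.3684.
Posterior odds = 0.098901 × 4.3684 = 0.43204, so P(H|E) = 0.43204/(1+0.43204) = 0.302.

P(H | E) ≈ 0.302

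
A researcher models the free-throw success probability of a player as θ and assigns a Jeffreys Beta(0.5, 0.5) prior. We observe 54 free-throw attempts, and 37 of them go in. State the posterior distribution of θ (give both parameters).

Posterior: Beta(37.5, 17.5)

The binomial likelihood is conjugate to the Beta prior: with 37 successes and 17 failures, the posterior is Beta(0.5+37, 0.5+17) = Beta(37.5, 17.5).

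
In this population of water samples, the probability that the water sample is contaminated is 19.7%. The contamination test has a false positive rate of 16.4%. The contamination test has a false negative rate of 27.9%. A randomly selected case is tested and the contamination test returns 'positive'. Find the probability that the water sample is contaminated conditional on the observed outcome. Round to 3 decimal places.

Let H be the event that the water sample is contaminated. P(H) = 0.197, so P(¬H) = 0.803. With E the 'positive' result, P(E|H) = 0.721 and P(E|¬H) = 0.164.
P(E) = 0.721·0.197 + 0.164·0.803 = 0.14204 + 0.13169 = 0.27373.
By Bayes' theorem, P(H|E) = 0.14204 / 0.27373 = 0.519.

P(H | E) ≈ 0.519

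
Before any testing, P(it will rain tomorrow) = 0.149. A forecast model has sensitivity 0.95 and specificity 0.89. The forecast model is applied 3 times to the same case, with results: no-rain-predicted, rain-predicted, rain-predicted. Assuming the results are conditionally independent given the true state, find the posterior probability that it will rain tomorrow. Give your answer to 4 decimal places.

Posterior P(H) ≈ 0.4232

With H the event that it will rain tomorrow, the joint likelihood of the observed sequence is P(data|H) = 0.05·0.95·0.95 = 0.045125 and P(data|¬H) = 0.89·0.11·0.11 = 0.010769.
Bayes: P(H|data) = 0.149·0.045125 / (0.149·0.045125 + 0.851·0.010769) = 0.0067236/0.015888 = 0.4232.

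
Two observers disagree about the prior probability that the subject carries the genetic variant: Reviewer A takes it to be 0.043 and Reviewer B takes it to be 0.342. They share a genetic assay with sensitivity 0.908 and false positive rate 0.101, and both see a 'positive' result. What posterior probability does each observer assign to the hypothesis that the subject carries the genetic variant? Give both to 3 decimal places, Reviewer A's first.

Reviewer A: 0.288; Reviewer B: 0.824

The likelihood ratio for a 'positive' result is 0.908/0.101 = 8.9901.
Reviewer A: prior odds 0.043/0.957 = 0.044932; posterior odds 0.40394; posterior probability 0.288.
Reviewer B: prior odds 0.342/0.658 = 0.51976; posterior odds 4.6727; posterior probability 0.824.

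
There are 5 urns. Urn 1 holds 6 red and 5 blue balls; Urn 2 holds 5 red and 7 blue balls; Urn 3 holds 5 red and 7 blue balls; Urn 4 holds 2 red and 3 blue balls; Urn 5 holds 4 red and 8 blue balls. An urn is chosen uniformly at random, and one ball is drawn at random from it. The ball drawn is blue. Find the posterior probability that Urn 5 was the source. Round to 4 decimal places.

Tabulate prior·likelihood by source: [1] prior 0.2, lik 0.4545, product 0.09091; [2] prior 0.2, lik 0.5833, product 0.1167; [3] prior 0.2, lik 0.5833, product 0.1167; [4] prior 0.2, lik 0.6, product 0.1200; [5] prior 0.2, lik 0.6667, product 0.1333.
Normalizing constant = 0.57758; the posterior for Urn 5 is its product over the sum, 0.1333/0.57758 = 0.2308.

Posterior probability ≈ 0.2308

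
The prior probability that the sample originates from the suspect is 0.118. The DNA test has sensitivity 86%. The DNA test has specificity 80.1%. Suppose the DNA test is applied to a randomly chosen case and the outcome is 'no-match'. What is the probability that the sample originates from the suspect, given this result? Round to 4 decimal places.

P(H | E) ≈ 0.0228

Write H for 'the sample originates from the suspect'. Prior odds H:¬H = 0.118/0.882 = 0.13379. For the 'no-match' outcome, the likelihood ratio is 0.14/0.801 = 0.17478.
Posterior odds = 0.13379 × 0.17478 = 0.023383, so P(H|E) = 0.023383/(1+0.023383) = 0.0228.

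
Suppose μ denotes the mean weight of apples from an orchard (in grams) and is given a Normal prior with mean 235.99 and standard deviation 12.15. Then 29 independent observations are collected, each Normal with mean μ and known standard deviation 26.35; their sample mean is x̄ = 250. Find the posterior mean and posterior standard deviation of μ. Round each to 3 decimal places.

Posterior mean ≈ 248.045; posterior SD ≈ 4.539

With known σ, the Normal prior is conjugate. Weight on the data is w = (n/σ²)/(n/σ² + 1/τ₀²) = 0.0417673/(0.0417673+0.00677404) = 0.86045.
Posterior mean = w·x̄ + (1−w)·μ₀ = 0.86045·250 + 0.13955·235.99 = 248.045. Posterior variance = 1/(0.0417673+0.00677404) = 20.6010, so SD = 4.539.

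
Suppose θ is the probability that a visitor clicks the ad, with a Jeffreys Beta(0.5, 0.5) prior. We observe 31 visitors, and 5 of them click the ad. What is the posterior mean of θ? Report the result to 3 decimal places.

Posterior mean ≈ 0.172

The binomial likelihood is conjugate to the Beta prior: with 5 successes and 26 failures, the posterior is Beta(0.5+5, 0.5+26) = Beta(5.5, 26.5).
Posterior mean = α/(α+β) = 5.5/32 = 0.172.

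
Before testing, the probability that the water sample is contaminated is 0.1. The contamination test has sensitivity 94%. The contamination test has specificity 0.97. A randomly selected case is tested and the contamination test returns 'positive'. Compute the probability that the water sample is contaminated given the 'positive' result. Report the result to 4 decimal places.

Let H be the event that the water sample is contaminated. P(H) = 0.1, so P(¬H) = 0.9. With E the 'positive' result, P(E|H) = 0.94 and P(E|¬H) = 0.03.
P(E) = 0.94·0.1 + 0.03·0.9 = 0.094000 + 0.027000 = 0.12100.
By Bayes' theorem, P(H|E) = 0.094000 / 0.12100 = 0.7769.

P(H | E) ≈ 0.7769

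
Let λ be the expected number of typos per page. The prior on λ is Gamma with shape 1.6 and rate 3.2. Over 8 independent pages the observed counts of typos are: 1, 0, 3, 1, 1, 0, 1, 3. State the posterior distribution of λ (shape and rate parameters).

Posterior: Gamma(shape=11.6, rate=11.2)

The Poisson likelihood adds the total count to the shape and the number of exposure periods to the rate. Here ∑xᵢ = 10 and n = 8, so shape 1.6→11.6 and rate 3.2→11.2.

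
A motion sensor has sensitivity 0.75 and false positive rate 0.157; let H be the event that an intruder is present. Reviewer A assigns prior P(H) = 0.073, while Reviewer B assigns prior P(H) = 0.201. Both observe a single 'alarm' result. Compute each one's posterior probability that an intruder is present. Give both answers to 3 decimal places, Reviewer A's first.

P('+'|H) = 0.75, P('+'|¬H) = 0.157.
Reviewer A: numerator 0.75·0.073 = 0.054750; evidence = 0.054750+0.157·0.927 = 0.20029; posterior = 0.273.
Reviewer B: numerator 0.75·0.201 = 0.15075; evidence = 0.15075+0.157·0.799 = 0.27619; posterior = 0.546.

Reviewer A: 0.273; Reviewer B: 0.546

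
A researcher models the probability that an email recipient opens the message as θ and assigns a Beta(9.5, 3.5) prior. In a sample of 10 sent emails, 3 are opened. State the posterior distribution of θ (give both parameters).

Observing 3 successes and 7 failures updates Beta(9.5, 3.5) by adding the success and failure counts to the two shape parameters: α = 9.5+3 = 12.5, β = 3.5+7 = 10.5.

Posterior: Beta(12.5, 10.5)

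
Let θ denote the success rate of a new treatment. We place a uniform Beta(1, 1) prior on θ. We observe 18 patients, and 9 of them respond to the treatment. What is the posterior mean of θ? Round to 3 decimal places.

Posterior mean ≈ 0.500

The binomial likelihood is conjugate to the Beta prior: with 9 successes and 9 failures, the posterior is Beta(1+9, 1+9) = Beta(10, 10).
E[θ | data] = 10/(10+10) = 0.500.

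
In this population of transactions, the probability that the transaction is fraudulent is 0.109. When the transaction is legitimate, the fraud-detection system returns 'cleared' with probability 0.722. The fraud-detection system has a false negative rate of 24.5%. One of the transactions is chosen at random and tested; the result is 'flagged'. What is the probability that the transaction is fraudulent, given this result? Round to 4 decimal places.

P(H | E) ≈ 0.2494

Let H be the event that the transaction is fraudulent. P(H) = 0.109, so P(¬H) = 0.891. With E the 'flagged' result, P(E|H) = 0.755 and P(E|¬H) = 0.278.
P(E) = 0.755·0.109 + 0.278·0.891 = 0.082295 + 0.24770 = 0.32999.
By Bayes' theorem, P(H|E) = 0.082295 / 0.32999 = 0.2494.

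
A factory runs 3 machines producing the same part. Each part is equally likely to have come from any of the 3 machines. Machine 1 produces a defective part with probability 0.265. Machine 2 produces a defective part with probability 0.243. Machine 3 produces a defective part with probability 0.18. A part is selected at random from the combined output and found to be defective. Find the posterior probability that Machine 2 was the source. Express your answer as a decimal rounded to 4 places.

Posterior probability ≈ 0.3532

P(defective|M1) = 0.265; P(defective|M2) = 0.243; P(defective|M3) = 0.18.
Prior × likelihood for each source: 0.333333·0.265=0.08833, 0.333333·0.243=0.08100, 0.333333·0.18=0.06000. Summing gives P(defective) = 0.22933.
P(Machine 2 | defective) = 0.08100 / 0.22933 = 0.3532.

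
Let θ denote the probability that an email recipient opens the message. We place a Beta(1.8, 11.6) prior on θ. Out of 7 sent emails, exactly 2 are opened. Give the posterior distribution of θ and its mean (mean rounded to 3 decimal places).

The binomial likelihood is conjugate to the Beta prior: with 2 successes and 5 failures, the posterior is Beta(1.8+2, 11.6+5) = Beta(3.8, 16.6).
Posterior mean = α/(α+β) = 3.8/20.4 = 0.186.

Posterior: Beta(3.8, 16.6); mean ≈ 0.186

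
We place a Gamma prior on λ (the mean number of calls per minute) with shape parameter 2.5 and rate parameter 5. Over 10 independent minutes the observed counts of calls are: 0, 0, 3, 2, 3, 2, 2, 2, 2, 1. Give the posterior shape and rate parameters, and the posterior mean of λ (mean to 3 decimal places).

Posterior: Gamma(shape=19.5, rate=15); mean ≈ 1.300

The Poisson likelihood adds the total count to the shape and the number of exposure periods to the rate. Here ∑xᵢ = 17 and n = 10, so shape 2.5→19.5 and rate 5→15.
E[λ | data] = 19.5/15 = 1.300.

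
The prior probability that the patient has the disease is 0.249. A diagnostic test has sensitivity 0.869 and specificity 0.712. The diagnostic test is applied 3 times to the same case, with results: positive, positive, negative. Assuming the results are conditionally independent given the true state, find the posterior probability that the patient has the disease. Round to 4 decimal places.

Let H be the event that the patient has the disease; start with P(H) = 0.249. P('positive'|H) = 0.869, P('positive'|¬H) = 0.288.
Update on result 1 ('positive'): P(H) ← 0.869·0.2490 / (0.869·0.2490 + 0.288·0.7510) = 0.21638/0.43267 = 0.5001.
Update on result 2 ('positive'): P(H) ← 0.869·0.5001 / (0.869·0.5001 + 0.288·0.4999) = 0.43459/0.57856 = 0.7512.
Update on result 3 ('negative'): P(H) ← 0.131·0.7512 / (0.131·0.7512 + 0.712·0.2488) = 0.098402/0.27558 = 0.3571.

Posterior P(H) ≈ 0.3571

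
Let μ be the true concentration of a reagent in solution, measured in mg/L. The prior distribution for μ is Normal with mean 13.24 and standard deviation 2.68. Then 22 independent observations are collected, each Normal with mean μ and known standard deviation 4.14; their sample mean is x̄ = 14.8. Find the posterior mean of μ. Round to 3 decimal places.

Prior precision 1/τ₀² = 1/2.68² = 0.139229; data precision n/σ² = 22/4.14² = 1.28358.
Posterior precision = 0.139229 + 1.28358 = 1.42281.
Posterior mean = (0.139229·13.24 + 1.28358·14.8) / 1.42281 = 14.647.

Posterior mean ≈ 14.647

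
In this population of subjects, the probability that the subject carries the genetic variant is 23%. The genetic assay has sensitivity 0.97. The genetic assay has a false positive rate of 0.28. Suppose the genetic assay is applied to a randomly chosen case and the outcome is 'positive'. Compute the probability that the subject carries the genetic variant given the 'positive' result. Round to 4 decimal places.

Write H for 'the subject carries the genetic variant'. Prior odds H:¬H = 0.23/0.77 = 0.29870. For the 'positive' outcome, the likelihood ratio is 0.97/0.28 = 3.4643.
Posterior odds = 0.29870 × 3.4643 = 1.0348, so P(H|E) = 1.0348/(1+1.0348) = 0.5085.

P(H | E) ≈ 0.5085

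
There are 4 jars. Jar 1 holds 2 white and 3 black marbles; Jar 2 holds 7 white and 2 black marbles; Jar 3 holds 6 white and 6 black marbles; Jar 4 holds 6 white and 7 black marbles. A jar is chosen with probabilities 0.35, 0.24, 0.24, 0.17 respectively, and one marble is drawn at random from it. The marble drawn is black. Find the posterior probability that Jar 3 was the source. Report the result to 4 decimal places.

Posterior probability ≈ 0.2527

Tabulate prior·likelihood by source: [1] prior 0.35, lik 0.6, product 0.2100; [2] prior 0.24, lik 0.2222, product 0.05333; [3] prior 0.24, lik 0.5, product 0.1200; [4] prior 0.17, lik 0.5385, product 0.09154.
Normalizing constant = 0.47487; the posterior for Jar 3 is its product over the sum, 0.1200/0.47487 = 0.2527.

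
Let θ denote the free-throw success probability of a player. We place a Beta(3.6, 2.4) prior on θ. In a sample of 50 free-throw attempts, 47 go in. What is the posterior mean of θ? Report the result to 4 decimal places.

Posterior mean ≈ 0.9036

The binomial likelihood is conjugate to the Beta prior: with 47 successes and 3 failures, the posterior is Beta(3.6+47, 2.4+3) = Beta(50.6, 5.4).
Posterior mean = α/(α+β) = 50.6/56 = 0.9036.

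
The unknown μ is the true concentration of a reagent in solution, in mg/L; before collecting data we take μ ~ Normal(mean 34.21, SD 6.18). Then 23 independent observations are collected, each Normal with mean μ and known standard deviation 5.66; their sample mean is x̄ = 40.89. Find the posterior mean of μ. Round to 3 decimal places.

Posterior mean ≈ 40.655

With known σ, the Normal prior is conjugate. Weight on the data is w = (n/σ²)/(n/σ² + 1/τ₀²) = 0.717951/(0.717951+0.0261832) = 0.96481.
Posterior mean = w·x̄ + (1−w)·μ₀ = 0.96481·40.89 + 0.035186·34.21 = 40.655.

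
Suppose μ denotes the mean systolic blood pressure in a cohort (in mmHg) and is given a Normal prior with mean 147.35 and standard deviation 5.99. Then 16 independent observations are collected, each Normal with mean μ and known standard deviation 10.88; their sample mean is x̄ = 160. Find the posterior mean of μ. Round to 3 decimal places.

Posterior mean ≈ 157.837

With known σ, the Normal prior is conjugate. Weight on the data is w = (n/σ²)/(n/σ² + 1/τ₀²) = 0.135164/(0.135164+0.0278706) = 0.82905.
Posterior mean = w·x̄ + (1−w)·μ₀ = 0.82905·160 + 0.17095·147.35 = 157.837.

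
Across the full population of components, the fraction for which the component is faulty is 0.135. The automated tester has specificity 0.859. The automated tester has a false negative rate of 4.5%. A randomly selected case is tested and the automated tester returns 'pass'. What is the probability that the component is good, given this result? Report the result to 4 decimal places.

P(¬H | E) ≈ 0.9919

Let H be the event that the component is faulty. P(H) = 0.135, so P(¬H) = 0.865. With E the 'pass' result, P(E|H) = 0.045 and P(E|¬H) = 0.859.
P(E) = 0.045·0.135 + 0.859·0.865 = 0.0060750 + 0.74304 = 0.74911.
By Bayes' theorem, P(H|E) = 0.0060750 / 0.74911 = 0.0081. Hence P(¬H|E) = 1 − 0.0081 = 0.9919.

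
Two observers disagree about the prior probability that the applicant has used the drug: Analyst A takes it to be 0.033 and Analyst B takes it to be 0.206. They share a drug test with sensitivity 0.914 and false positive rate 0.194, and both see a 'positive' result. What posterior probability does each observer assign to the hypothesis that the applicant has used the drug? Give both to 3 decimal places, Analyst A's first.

The likelihood ratio for a 'positive' result is 0.914/0.194 = 4.7113.
Analyst A: prior odds 0.033/0.967 = 0.034126; posterior odds 0.16078; posterior probability 0.139.
Analyst B: prior odds 0.206/0.794 = 0.25945; posterior odds 1.2223; posterior probability 0.550.

Analyst A: 0.139; Analyst B: 0.550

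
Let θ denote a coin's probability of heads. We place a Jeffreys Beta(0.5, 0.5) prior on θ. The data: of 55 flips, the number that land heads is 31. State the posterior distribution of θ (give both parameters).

Posterior: Beta(31.5, 24.5)

The binomial likelihood is conjugate to the Beta prior: with 31 successes and 24 failures, the posterior is Beta(0.5+31, 0.5+24) = Beta(31.5, 24.5).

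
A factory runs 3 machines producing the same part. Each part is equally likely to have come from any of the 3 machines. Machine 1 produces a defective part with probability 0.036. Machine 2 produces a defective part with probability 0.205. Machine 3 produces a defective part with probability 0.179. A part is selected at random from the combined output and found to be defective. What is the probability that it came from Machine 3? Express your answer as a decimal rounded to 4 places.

Posterior probability ≈ 0.4262

Tabulate prior·likelihood by source: [1] prior 0.333333, lik 0.036, product 0.01200; [2] prior 0.333333, lik 0.205, product 0.06833; [3] prior 0.333333, lik 0.179, product 0.05967.
Normalizing constant = 0.14000; the posterior for Machine 3 is its product over the sum, 0.05967/0.14000 = 0.4262.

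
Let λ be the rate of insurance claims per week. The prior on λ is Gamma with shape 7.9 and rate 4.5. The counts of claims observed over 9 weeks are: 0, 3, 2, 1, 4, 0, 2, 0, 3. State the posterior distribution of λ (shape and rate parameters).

The Poisson likelihood adds the total count to the shape and the number of exposure periods to the rate. Here ∑xᵢ = 15 and n = 9, so shape 7.9→22.9 and rate 4.5→13.5.

Posterior: Gamma(shape=22.9, rate=13.5)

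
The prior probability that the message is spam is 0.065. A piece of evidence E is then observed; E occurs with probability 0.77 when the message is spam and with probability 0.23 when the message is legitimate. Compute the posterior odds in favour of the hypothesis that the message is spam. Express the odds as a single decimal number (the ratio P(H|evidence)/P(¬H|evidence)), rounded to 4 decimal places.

Posterior odds ≈ 0.2327

Prior odds = 0.065/(1−0.065) = 0.069519.
Likelihood ratio for E = 0.77/0.23 = 3.3478.
Posterior odds = prior odds × LR = 0.23274.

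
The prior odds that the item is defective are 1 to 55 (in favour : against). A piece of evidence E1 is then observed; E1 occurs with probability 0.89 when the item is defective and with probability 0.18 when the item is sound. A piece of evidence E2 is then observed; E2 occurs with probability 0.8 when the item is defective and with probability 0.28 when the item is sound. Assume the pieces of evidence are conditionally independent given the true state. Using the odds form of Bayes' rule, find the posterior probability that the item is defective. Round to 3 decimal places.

Posterior probability ≈ 0.204

Prior odds = 1/55 = 0.018182. In log-odds, ln(0.018182) = -4.0073.
Add log likelihood ratios: ln(4.9444) + ln(2.8571) = 2.6481.
Posterior log-odds = -1.3592, so posterior odds = exp(-1.3592) = 0.25685. Converting, P(H|E) = 0.25685/1.2569 = 0.204.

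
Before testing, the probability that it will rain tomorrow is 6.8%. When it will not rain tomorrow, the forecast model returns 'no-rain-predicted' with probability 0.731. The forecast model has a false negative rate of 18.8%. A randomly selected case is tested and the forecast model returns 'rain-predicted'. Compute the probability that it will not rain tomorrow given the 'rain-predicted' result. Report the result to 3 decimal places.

Let H be the event that it will rain tomorrow. P(H) = 0.068, so P(¬H) = 0.932. With E the 'rain-predicted' result, P(E|H) = 0.812 and P(E|¬H) = 0.269.
P(E) = 0.812·0.068 + 0.269·0.932 = 0.055216 + 0.25071 = 0.30592.
By Bayes' theorem, P(H|E) = 0.055216 / 0.30592 = 0.180. Hence P(¬H|E) = 1 − 0.180 = 0.820.

P(¬H | E) ≈ 0.820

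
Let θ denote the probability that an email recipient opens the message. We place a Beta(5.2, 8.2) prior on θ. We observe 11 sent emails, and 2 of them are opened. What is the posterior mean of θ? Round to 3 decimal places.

Observing 2 successes and 9 failures updates Beta(5.2, 8.2) by adding the success and failure counts to the two shape parameters: α = 5.2+2 = 7.2, β = 8.2+9 = 17.2.
Posterior mean = α/(α+β) = 7.2/24.4 = 0.295.

Posterior mean ≈ 0.295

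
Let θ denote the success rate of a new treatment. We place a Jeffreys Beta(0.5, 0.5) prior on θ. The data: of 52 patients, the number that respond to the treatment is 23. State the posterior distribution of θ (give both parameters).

Posterior: Beta(23.5, 29.5)

Observing 23 successes and 29 failures updates Beta(0.5, 0.5) by adding the success and failure counts to the two shape parameters: α = 0.5+23 = 23.5, β = 0.5+29 = 29.5.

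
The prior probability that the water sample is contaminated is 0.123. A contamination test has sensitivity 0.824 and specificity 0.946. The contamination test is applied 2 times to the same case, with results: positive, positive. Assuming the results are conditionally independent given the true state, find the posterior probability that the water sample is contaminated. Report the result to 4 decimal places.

Let H be the event that the water sample is contaminated; start with P(H) = 0.123. P('positive'|H) = 0.824, P('positive'|¬H) = 0.054.
Update on result 1 ('positive'): P(H) ← 0.824·0.1230 / (0.824·0.1230 + 0.054·0.8770) = 0.10135/0.14871 = 0.6815.
Update on result 2 ('positive'): P(H) ← 0.824·0.6815 / (0.824·0.6815 + 0.054·0.3185) = 0.56159/0.57879 = 0.9703.

Posterior P(H) ≈ 0.9703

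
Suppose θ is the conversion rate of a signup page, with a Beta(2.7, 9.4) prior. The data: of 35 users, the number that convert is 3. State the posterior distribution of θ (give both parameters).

Observing 3 successes and 32 failures updates Beta(2.7, 9.4) by adding the success and failure counts to the two shape parameters: α = 2.7+3 = 5.7, β = 9.4+32 = 41.4.

Posterior: Beta(5.7, 41.4)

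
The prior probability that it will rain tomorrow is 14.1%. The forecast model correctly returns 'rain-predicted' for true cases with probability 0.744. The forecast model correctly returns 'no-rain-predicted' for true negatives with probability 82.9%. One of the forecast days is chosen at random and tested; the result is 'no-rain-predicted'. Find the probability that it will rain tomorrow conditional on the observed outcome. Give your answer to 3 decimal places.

Let H be the event that it will rain tomorrow. P(H) = 0.141, so P(¬H) = 0.859. With E the 'no-rain-predicted' result, P(E|H) = 0.256 and P(E|¬H) = 0.829.
P(E) = 0.256·0.141 + 0.829·0.859 = 0.036096 + 0.71211 = 0.74821.
By Bayes' theorem, P(H|E) = 0.036096 / 0.74821 = 0.048.

P(H | E) ≈ 0.048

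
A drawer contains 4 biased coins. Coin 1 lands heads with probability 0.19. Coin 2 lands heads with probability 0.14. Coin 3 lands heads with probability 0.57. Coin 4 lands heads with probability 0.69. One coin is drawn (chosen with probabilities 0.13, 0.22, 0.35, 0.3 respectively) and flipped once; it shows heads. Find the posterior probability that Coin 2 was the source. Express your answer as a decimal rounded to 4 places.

Posterior probability ≈ 0.0667

P(heads|C1) = 0.19; P(heads|C2) = 0.14; P(heads|C3) = 0.57; P(heads|C4) = 0.69.
Prior × likelihood for each source: 0.13·0.19=0.02470, 0.22·0.14=0.03080, 0.35·0.57=0.1995, 0.3·0.69=0.2070. Summing gives P(heads) = 0.46200.
P(Coin 2 | heads) = 0.03080 / 0.46200 = 0.0667.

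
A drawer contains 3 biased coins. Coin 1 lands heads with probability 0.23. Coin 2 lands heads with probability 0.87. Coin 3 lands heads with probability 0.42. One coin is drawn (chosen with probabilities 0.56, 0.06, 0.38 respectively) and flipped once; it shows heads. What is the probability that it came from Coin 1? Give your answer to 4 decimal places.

Posterior probability ≈ 0.3782

P(heads|C1) = 0.23; P(heads|C2) = 0.87; P(heads|C3) = 0.42.
Prior × likelihood for each source: 0.56·0.23=0.1288, 0.06·0.87=0.05220, 0.38·0.42=0.1596. Summing gives P(heads) = 0.34060.
P(Coin 1 | heads) = 0.1288 / 0.34060 = 0.3782.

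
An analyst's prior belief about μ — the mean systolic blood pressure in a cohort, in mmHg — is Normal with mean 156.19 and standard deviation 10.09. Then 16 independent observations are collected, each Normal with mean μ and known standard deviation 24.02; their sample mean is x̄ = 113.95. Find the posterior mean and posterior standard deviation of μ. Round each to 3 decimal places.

With known σ, the Normal prior is conjugate. Weight on the data is w = (n/σ²)/(n/σ² + 1/τ₀²) = 0.0277315/(0.0277315+0.00982240) = 0.73845.
Posterior mean = w·x̄ + (1−w)·μ₀ = 0.73845·113.95 + 0.26155·156.19 = 124.998. Posterior variance = 1/(0.0277315+0.00982240) = 26.6284, so SD = 5.160.

Posterior mean ≈ 124.998; posterior SD ≈ 5.160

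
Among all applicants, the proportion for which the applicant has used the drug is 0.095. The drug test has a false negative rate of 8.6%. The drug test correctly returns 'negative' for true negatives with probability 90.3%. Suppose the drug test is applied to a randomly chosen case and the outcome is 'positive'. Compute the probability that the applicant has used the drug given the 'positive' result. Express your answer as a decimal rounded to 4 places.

P(H | E) ≈ 0.4973

Write H for 'the applicant has used the drug'. Prior odds H:¬H = 0.095/0.905 = 0.10497. For the 'positive' outcome, the likelihood ratio is 0.914/0.097 = 9.4227.
Posterior odds = 0.10497 × 9.4227 = 0.98912, so P(H|E) = 0.98912/(1+0.98912) = 0.4973.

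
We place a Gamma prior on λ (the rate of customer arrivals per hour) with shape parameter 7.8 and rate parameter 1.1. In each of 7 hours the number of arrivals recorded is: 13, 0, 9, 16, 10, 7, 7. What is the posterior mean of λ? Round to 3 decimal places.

Total count ∑xᵢ = 62 over n = 7 hours.
Gamma is conjugate to the Poisson likelihood: posterior is Gamma(shape = 7.8+62 = 69.8, rate = 1.1+7 = 8.1).
E[λ | data] = 69.8/8.1 = 8.617.

Posterior mean ≈ 8.617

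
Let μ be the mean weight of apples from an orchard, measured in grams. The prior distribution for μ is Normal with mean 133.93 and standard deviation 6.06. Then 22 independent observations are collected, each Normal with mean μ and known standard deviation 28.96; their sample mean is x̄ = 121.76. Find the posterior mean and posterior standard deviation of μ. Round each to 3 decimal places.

Posterior mean ≈ 127.959; posterior SD ≈ 4.325

Prior precision 1/τ₀² = 1/6.06² = 0.0272304; data precision n/σ² = 22/28.96² = 0.0262316.
Posterior precision = 0.0272304 + 0.0262316 = 0.0534621, giving posterior SD = 1/√0.0534621 = 4.325.
Posterior mean = (0.0272304·133.93 + 0.0262316·121.76) / 0.0534621 = 127.959.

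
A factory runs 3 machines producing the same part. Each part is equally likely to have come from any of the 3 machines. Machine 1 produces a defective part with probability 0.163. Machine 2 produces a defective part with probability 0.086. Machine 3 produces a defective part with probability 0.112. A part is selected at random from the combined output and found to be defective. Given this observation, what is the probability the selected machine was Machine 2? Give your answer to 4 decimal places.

Tabulate prior·likelihood by source: [1] prior 0.333333, lik 0.163, product 0.05433; [2] prior 0.333333, lik 0.086, product 0.02867; [3] prior 0.333333, lik 0.112, product 0.03733.
Normalizing constant = 0.12033; the posterior for Machine 2 is its product over the sum, 0.02867/0.12033 = 0.2382.

Posterior probability ≈ 0.2382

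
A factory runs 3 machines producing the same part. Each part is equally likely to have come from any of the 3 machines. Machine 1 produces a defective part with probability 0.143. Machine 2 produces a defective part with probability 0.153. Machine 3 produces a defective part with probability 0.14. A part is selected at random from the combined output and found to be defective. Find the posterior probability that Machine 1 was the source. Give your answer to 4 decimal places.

Posterior probability ≈ 0.3280

Tabulate prior·likelihood by source: [1] prior 0.333333, lik 0.143, product 0.04767; [2] prior 0.333333, lik 0.153, product 0.05100; [3] prior 0.333333, lik 0.14, product 0.04667.
Normalizing constant = 0.14533; the posterior for Machine 1 is its product over the sum, 0.04767/0.14533 = 0.3280.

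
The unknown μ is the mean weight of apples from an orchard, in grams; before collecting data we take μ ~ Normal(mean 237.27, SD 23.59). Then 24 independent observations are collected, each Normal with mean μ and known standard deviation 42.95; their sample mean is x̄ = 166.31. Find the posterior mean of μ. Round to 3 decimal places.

With known σ, the Normal prior is conjugate. Weight on the data is w = (n/σ²)/(n/σ² + 1/τ₀²) = 0.0130102/(0.0130102+0.00179698) = 0.87864.
Posterior mean = w·x̄ + (1−w)·μ₀ = 0.87864·166.31 + 0.12136·237.27 = 174.922.

Posterior mean ≈ 174.922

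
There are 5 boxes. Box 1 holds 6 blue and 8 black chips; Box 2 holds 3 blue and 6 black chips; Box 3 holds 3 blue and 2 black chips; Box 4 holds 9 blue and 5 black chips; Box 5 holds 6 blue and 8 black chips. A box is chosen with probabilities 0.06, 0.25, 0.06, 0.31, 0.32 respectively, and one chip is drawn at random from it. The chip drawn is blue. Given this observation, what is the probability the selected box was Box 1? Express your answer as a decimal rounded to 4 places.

Posterior probability ≈ 0.0534

P(blue|Box 1) = 0.4286; P(blue|Box 2) = 0.3333; P(blue|Box 3) = 0.6; P(blue|Box 4) = 0.6429; P(blue|Box 5) = 0.4286.
Prior × likelihood for each source: 0.06·0.4286=0.02571, 0.25·0.3333=0.08333, 0.06·0.6=0.03600, 0.31·0.6429=0.1993, 0.32·0.4286=0.1371. Summing gives P(blue) = 0.48148.
P(Box 1 | blue) = 0.02571 / 0.48148 = 0.0534.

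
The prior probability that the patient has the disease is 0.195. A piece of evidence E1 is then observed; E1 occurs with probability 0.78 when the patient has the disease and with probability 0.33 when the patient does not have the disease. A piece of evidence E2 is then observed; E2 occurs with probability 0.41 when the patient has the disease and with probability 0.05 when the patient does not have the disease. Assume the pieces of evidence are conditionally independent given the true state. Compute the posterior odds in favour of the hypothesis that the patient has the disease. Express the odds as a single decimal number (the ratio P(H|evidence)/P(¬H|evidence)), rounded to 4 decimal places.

Posterior odds ≈ 4.6950

Prior odds = 0.195/(1−0.195) = 0.24224. In log-odds, ln(0.24224) = -1.4178.
Add log likelihood ratios: ln(2.3636) + ln(8.2000) = 2.9643.
Posterior log-odds = 1.5465, so posterior odds = exp(1.5465) = 4.6950.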